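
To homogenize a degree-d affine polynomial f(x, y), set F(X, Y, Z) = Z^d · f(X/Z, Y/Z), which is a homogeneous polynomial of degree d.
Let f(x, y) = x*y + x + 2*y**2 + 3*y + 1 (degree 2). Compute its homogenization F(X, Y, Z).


F(X, Y, Z) = X*Y + X*Z + 2*Y**2 + 3*Y*Z + Z**2

deg(f) = 2.
Substitute x = X/Z, y = Y/Z into f, then multiply by Z^2.
  monomial 1·x^1·y^1 ↦ 1·X^1·Y^1·Z^0.
  monomial 1·x^1·y^0 ↦ 1·X^1·Y^0·Z^1.
  monomial 2·x^0·y^2 ↦ 2·X^0·Y^2·Z^0.
  monomial 3·x^0·y^1 ↦ 3·X^0·Y^1·Z^1.
  monomial 1·x^0·y^0 ↦ 1·X^0·Y^0·Z^2.
Collecting: F(X, Y, Z) = X*Y + X*Z + 2*Y**2 + 3*Y*Z + Z**2.


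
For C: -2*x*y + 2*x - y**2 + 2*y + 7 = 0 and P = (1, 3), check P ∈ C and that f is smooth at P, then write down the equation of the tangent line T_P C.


Tangent line at P: -4*x - 6*y + 22 = 0.

Step 1: f(1, 3) = 0, so P lies on C.
Step 2: partial derivatives
  f_x(x, y) = 2 - 2*y, f_y(x, y) = -2*x - 2*y + 2.
  f_x(P) = -4, f_y(P) = -6 (gradient nonzero, so P is smooth).
Step 3: tangent line at P: -4·(x − 1) + -6·(y − 3) = 0.
Expanding: -4*x - 6*y + 22 = 0.


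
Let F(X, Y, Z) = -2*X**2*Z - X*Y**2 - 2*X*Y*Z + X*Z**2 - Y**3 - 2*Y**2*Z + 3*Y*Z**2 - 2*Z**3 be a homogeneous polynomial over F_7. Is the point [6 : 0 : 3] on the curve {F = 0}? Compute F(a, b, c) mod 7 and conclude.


F(6,0,3) ≡ 1 (mod 7); P is NOT on the curve.

Evaluate F(6, 0, 3) term-by-term (mod 7).
  -2*X**2*Z ↦ -2·36·1·3 = -216
  -X*Y**2 ↦ -1·6·0·1 = 0
  -2*X*Y*Z ↦ -2·6·0·3 = 0
  X*Z**2 ↦ 1·6·1·9 = 54
  -Y**3 ↦ -1·1·0·1 = 0
  -2*Y**2*Z ↦ -2·1·0·3 = 0
  3*Y*Z**2 ↦ 3·1·0·9 = 0
  -2*Z**3 ↦ -2·1·1·27 = -54
Sum: F(6, 0, 3) = (-216) + (0) + (0) + (54) + (0) + (0) + (0) + (-54) = -216.
Reducing mod 7: -216 ≡ 1 (mod 7).
Since F(a, b, c) ≡ 1 ≠ 0 (mod 7), P does NOT lie on the curve.


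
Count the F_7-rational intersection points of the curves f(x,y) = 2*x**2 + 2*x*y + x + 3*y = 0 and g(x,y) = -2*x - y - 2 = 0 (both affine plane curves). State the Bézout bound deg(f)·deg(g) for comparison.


Common zeros: ∅; count = 0; Bézout bound = 2.

deg(f) = 2, deg(g) = 1, so Bézout bound = 2.
Scan x ∈ F_7. For each x, list the y ∈ F_7 with f(x, y) ≡ 0 and those with g(x, y) ≡ 0 (mod 7); the common zeros in that column are the intersection.
  x = 0: f ≡ 0 at y ∈ {0}; g ≡ 0 at y ∈ {5}; common: ∅.
  x = 1: f ≡ 0 at y ∈ {5}; g ≡ 0 at y ∈ {3}; common: ∅.
  x = 2: f ≡ 0 at y ∈ ∅; g ≡ 0 at y ∈ {1}; common: ∅.
  x = 3: f ≡ 0 at y ∈ {0}; g ≡ 0 at y ∈ {6}; common: ∅.
  x = 4: f ≡ 0 at y ∈ {5}; g ≡ 0 at y ∈ {4}; common: ∅.
  x = 5: f ≡ 0 at y ∈ {6}; g ≡ 0 at y ∈ {2}; common: ∅.
  x = 6: f ≡ 0 at y ∈ {6}; g ≡ 0 at y ∈ {0}; common: ∅.
Collecting: common zeros = ∅, so the count is 0.
Comparison with the Bézout bound: 0 ≤ 2 = deg(f)·deg(g), as expected for curves with no common component (the affine F_7-count falls short of the bound because intersections may lie at infinity, over extension fields, or carry multiplicity).


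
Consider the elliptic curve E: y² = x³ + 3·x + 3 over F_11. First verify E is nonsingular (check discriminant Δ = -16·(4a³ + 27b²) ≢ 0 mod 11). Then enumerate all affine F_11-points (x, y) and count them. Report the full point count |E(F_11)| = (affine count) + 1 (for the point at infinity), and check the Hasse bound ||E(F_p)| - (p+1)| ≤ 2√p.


Affine points = {(0, 5), (0, 6), (5, 0), (7, 2), (7, 9), (8, 0), (9, 0)}; affine count = 7; |E(F_11)| = 8.

Discriminant check: Δ ∝ 4a³ + 27b² = 4·3³ + 27·3² = 4·27 + 27·9 ≡ 10 (mod 11). Nonzero ⇒ E is nonsingular.
For each x ∈ F_11, compute rhs = x³ + 3·x + 3 mod 11, then count y ∈ F_11 with y² ≡ rhs.
  x = 0: rhs = 3, matching y values: 5, 6 (2 points).
  x = 1: rhs = 7, matching y values: none (0 points).
  x = 2: rhs = 6, matching y values: none (0 points).
  x = 3: rhs = 6, matching y values: none (0 points).
  x = 4: rhs = 2, matching y values: none (0 points).
  x = 5: rhs = 0, matching y values: 0 (1 points).
  x = 6: rhs = 6, matching y values: none (0 points).
  x = 7: rhs = 4, matching y values: 2, 9 (2 points).
  x = 8: rhs = 0, matching y values: 0 (1 points).
  x = 9: rhs = 0, matching y values: 0 (1 points).
  x = 10: rhs = 10, matching y values: none (0 points).
Total affine count: 7.
Full point count |E(F_11)| = 7 + 1 = 8.
Hasse bound: |8 − (11+1)| = |-4| = 4 ≤ 2√11 ≈ 6.6332 ✓.


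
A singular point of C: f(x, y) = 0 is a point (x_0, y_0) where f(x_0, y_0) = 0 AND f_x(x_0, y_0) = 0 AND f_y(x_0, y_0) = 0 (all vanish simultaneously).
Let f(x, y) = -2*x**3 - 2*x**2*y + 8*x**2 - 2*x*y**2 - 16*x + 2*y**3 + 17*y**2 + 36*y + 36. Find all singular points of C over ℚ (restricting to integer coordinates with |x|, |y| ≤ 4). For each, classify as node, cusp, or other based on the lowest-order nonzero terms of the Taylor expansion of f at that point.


Singular points: {(2, -2)}; classification: cusp.

Compute partial derivatives:
  f_x = -6*x**2 - 4*x*y + 16*x - 2*y**2 - 16.
  f_y = -2*x**2 - 4*x*y + 6*y**2 + 34*y + 36.
Scan x_0 ∈ {−4, ..., 4}. For each x_0, f_y(x_0, y) is a polynomial in y; find its integer roots y ∈ {−4, ..., 4}, then test f_x and f at those candidates.
  x = -4: f_y(-4, y) = 6*y**2 + 50*y + 4; no integer root y with |y| ≤ 4.
  x = -3: f_y(-3, y) = 6*y**2 + 46*y + 18; no integer root y with |y| ≤ 4.
  x = -2: f_y(-2, y) = 6*y**2 + 42*y + 28; no integer root y with |y| ≤ 4.
  x = -1: f_y(-1, y) = 6*y**2 + 38*y + 34; no integer root y with |y| ≤ 4.
  x = 0: f_y(0, y) = 6*y**2 + 34*y + 36; no integer root y with |y| ≤ 4.
  x = 1: f_y(1, y) = 6*y**2 + 30*y + 34; no integer root y with |y| ≤ 4.
  x = 2: f_y(2, y) = 6*y**2 + 26*y + 28; vanishes at y ∈ {-2}. (2, -2): f_x = 0, f = 0 — SINGULAR.
  x = 3: f_y(3, y) = 6*y**2 + 22*y + 18; no integer root y with |y| ≤ 4.
  x = 4: f_y(4, y) = 6*y**2 + 18*y + 4; no integer root y with |y| ≤ 4.
Only singular point on the grid: (2, -2).
Classify: substitute x = 2 + u, y = -2 + v and expand: f = -2*u**3 - 2*u**2*v - 2*u*v**2 + 2*v**3 + v**2.
No constant or linear terms (consistent with a singular point). Quadratic part: v**2. Cubic part: -2*u**3 - 2*u**2*v - 2*u*v**2 + 2*v**3.
The quadratic part v**2 is a perfect square, so there is a single (double) tangent line v = 0, i.e. y = -2. Restricting the cubic part to that line (v = 0) leaves -2*u**3 ≠ 0, so f is not divisible by v and the branch is v² ≈ 2*u**3 to lowest order — this is a cusp.
Classification: cusp.


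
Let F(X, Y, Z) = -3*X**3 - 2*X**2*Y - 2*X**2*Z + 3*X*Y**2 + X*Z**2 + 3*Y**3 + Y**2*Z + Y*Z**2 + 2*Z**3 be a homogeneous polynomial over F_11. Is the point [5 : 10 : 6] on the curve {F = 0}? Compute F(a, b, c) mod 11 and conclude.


F(5,10,6) ≡ 2 (mod 11); P is NOT on the curve.

Evaluate F(5, 10, 6) term-by-term (mod 11).
  -3*X**3 ↦ -3·125·1·1 = -375
  -2*X**2*Y ↦ -2·25·10·1 = -500
  -2*X**2*Z ↦ -2·25·1·6 = -300
  3*X*Y**2 ↦ 3·5·100·1 = 1500
  X*Z**2 ↦ 1·5·1·36 = 180
  3*Y**3 ↦ 3·1·1000·1 = 3000
  Y**2*Z ↦ 1·1·100·6 = 600
  Y*Z**2 ↦ 1·1·10·36 = 360
  2*Z**3 ↦ 2·1·1·216 = 432
Sum: F(5, 10, 6) = (-375) + (-500) + (-300) + (1500) + (180) + (3000) + (600) + (360) + (432) = 4897.
Reducing mod 11: 4897 ≡ 2 (mod 11).
Since F(a, b, c) ≡ 2 ≠ 0 (mod 11), P does NOT lie on the curve.


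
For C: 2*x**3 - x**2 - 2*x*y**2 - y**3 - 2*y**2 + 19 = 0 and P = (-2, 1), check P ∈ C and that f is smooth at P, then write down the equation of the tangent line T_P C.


Tangent line at P: 26*x + y + 51 = 0.

Step 1: f(-2, 1) = 0, so P lies on C.
Step 2: partial derivatives
  f_x(x, y) = 6*x**2 - 2*x - 2*y**2, f_y(x, y) = -4*x*y - 3*y**2 - 4*y.
  f_x(P) = 26, f_y(P) = 1 (gradient nonzero, so P is smooth).
Step 3: tangent line at P: 26·(x − -2) + 1·(y − 1) = 0.
Expanding: 26*x + y + 51 = 0.


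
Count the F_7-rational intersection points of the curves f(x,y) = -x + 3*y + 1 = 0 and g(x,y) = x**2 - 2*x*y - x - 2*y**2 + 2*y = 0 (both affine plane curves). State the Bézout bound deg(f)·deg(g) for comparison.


Common zeros: {(1, 0), (6, 4)}; count = 2; Bézout bound = 2.

deg(f) = 1, deg(g) = 2, so Bézout bound = 2.
Scan x ∈ F_7. For each x, list the y ∈ F_7 with f(x, y) ≡ 0 and those with g(x, y) ≡ 0 (mod 7); the common zeros in that column are the intersection.
  x = 0: f ≡ 0 at y ∈ {2}; g ≡ 0 at y ∈ {0, 1}; common: ∅.
  x = 1: f ≡ 0 at y ∈ {0}; g ≡ 0 at y ∈ {0}; common: {0}.
  x = 2: f ≡ 0 at y ∈ {5}; g ≡ 0 at y ∈ ∅; common: ∅.
  x = 3: f ≡ 0 at y ∈ {3}; g ≡ 0 at y ∈ {1, 4}; common: ∅.
  x = 4: f ≡ 0 at y ∈ {1}; g ≡ 0 at y ∈ ∅; common: ∅.
  x = 5: f ≡ 0 at y ∈ {6}; g ≡ 0 at y ∈ {5}; common: ∅.
  x = 6: f ≡ 0 at y ∈ {4}; g ≡ 0 at y ∈ {4, 5}; common: {4}.
Collecting: common zeros = {(1, 0), (6, 4)}, so the count is 2.
Comparison with the Bézout bound: 2 ≤ 2 = deg(f)·deg(g), as expected for curves with no common component (the bound is attained).


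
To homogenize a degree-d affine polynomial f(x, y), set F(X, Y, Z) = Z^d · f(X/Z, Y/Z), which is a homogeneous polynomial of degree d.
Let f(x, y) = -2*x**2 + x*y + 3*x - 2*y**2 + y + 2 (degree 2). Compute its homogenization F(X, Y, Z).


F(X, Y, Z) = -2*X**2 + X*Y + 3*X*Z - 2*Y**2 + Y*Z + 2*Z**2

deg(f) = 2.
Substitute x = X/Z, y = Y/Z into f, then multiply by Z^2.
  monomial -2·x^2·y^0 ↦ -2·X^2·Y^0·Z^0.
  monomial 1·x^1·y^1 ↦ 1·X^1·Y^1·Z^0.
  monomial 3·x^1·y^0 ↦ 3·X^1·Y^0·Z^1.
  monomial -2·x^0·y^2 ↦ -2·X^0·Y^2·Z^0.
  monomial 1·x^0·y^1 ↦ 1·X^0·Y^1·Z^1.
  monomial 2·x^0·y^0 ↦ 2·X^0·Y^0·Z^2.
Collecting: F(X, Y, Z) = -2*X**2 + X*Y + 3*X*Z - 2*Y**2 + Y*Z + 2*Z**2.


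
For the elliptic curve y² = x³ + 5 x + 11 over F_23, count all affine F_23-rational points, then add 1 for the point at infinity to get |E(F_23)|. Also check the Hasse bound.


Affine points = {(2, 11), (2, 12), (4, 7), (4, 16), (5, 0), (6, 2), (6, 21), (9, 7), (9, 16), (10, 7), (10, 16), (16, 1), (16, 22), (17, 8), (17, 15), (21, 4), (21, 19)}; affine count = 17; |E(F_23)| = 18.

Discriminant check: Δ ∝ 4a³ + 27b² = 4·5³ + 27·11² = 4·125 + 27·121 ≡ 18 (mod 23). Nonzero ⇒ E is nonsingular.
For each x ∈ F_23, compute rhs = x³ + 5·x + 11 mod 23, then count y ∈ F_23 with y² ≡ rhs.
  x = 0: rhs = 11, matching y values: none (0 points).
  x = 1: rhs = 17, matching y values: none (0 points).
  x = 2: rhs = 6, matching y values: 11, 12 (2 points).
  x = 3: rhs = 7, matching y values: none (0 points).
  x = 4: rhs = 3, matching y values: 7, 16 (2 points).
  x = 5: rhs = 0, matching y values: 0 (1 points).
  x = 6: rhs = 4, matching y values: 2, 21 (2 points).
  x = 7: rhs = 21, matching y values: none (0 points).
  x = 8: rhs = 11, matching y values: none (0 points).
  x = 9: rhs = 3, matching y values: 7, 16 (2 points).
  x = 10: rhs = 3, matching y values: 7, 16 (2 points).
  x = 11: rhs = 17, matching y values: none (0 points).
  x = 12: rhs = 5, matching y values: none (0 points).
  x = 13: rhs = 19, matching y values: none (0 points).
  x = 14: rhs = 19, matching y values: none (0 points).
  x = 15: rhs = 11, matching y values: none (0 points).
  x = 16: rhs = 1, matching y values: 1, 22 (2 points).
  x = 17: rhs = 18, matching y values: 8, 15 (2 points).
  x = 18: rhs = 22, matching y values: none (0 points).
  x = 19: rhs = 19, matching y values: none (0 points).
  x = 20: rhs = 15, matching y values: none (0 points).
  x = 21: rhs = 16, matching y values: 4, 19 (2 points).
  x = 22: rhs = 5, matching y values: none (0 points).
Total affine count: 17.
Full point count |E(F_23)| = 17 + 1 = 18.
Hasse bound: |18 − (23+1)| = |-6| = 6 ≤ 2√23 ≈ 9.5917 ✓.


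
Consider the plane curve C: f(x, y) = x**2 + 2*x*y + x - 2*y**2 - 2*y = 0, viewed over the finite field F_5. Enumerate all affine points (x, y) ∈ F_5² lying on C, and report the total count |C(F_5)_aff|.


Affine F_5-points: {(0, 0), (0, 4), (1, 1), (1, 4), (4, 0), (4, 3)}; count = 6.

For each of the 25 pairs (x, y) ∈ F_5², evaluate f(x, y) mod 5. Record the zeros.
  x = 0: [0↦0, 1↦1, 2↦3, 3↦1, 4↦0]  zeros at y ∈ {0, 4}
  x = 1: [0↦2, 1↦0, 2↦4, 3↦4, 4↦0]  zeros at y ∈ {1, 4}
  x = 2: [0↦1, 1↦1, 2↦2, 3↦4, 4↦2]  zeros at y ∈ ∅
  x = 3: [0↦2, 1↦4, 2↦2, 3↦1, 4↦1]  zeros at y ∈ ∅
  x = 4: [0↦0, 1↦4, 2↦4, 3↦0, 4↦2]  zeros at y ∈ {0, 3}
Collecting zeros: affine points = {(0, 0), (0, 4), (1, 1), (1, 4), (4, 0), (4, 3)}.
Total count |C(F_5)_aff| = 6.


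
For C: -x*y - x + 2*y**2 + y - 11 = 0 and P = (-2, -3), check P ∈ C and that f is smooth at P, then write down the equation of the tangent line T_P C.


Tangent line at P: 2*x - 9*y - 23 = 0.

Step 1: f(-2, -3) = 0, so P lies on C.
Step 2: partial derivatives
  f_x(x, y) = -y - 1, f_y(x, y) = -x + 4*y + 1.
  f_x(P) = 2, f_y(P) = -9 (gradient nonzero, so P is smooth).
Step 3: tangent line at P: 2·(x − -2) + -9·(y − -3) = 0.
Expanding: 2*x - 9*y - 23 = 0.


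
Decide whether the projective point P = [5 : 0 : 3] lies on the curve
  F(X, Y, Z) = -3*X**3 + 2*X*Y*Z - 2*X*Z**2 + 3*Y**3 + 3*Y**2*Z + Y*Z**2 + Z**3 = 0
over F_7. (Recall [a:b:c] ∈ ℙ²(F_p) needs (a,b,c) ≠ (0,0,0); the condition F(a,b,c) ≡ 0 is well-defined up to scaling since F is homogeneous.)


F(5,0,3) ≡ 3 (mod 7); P is NOT on the curve.

Evaluate F(5, 0, 3) term-by-term (mod 7).
  -3*X**3 ↦ -3·125·1·1 = -375
  2*X*Y*Z ↦ 2·5·0·3 = 0
  -2*X*Z**2 ↦ -2·5·1·9 = -90
  3*Y**3 ↦ 3·1·0·1 = 0
  3*Y**2*Z ↦ 3·1·0·3 = 0
  Y*Z**2 ↦ 1·1·0·9 = 0
  Z**3 ↦ 1·1·1·27 = 27
Sum: F(5, 0, 3) = (-375) + (0) + (-90) + (0) + (0) + (0) + (27) = -438.
Reducing mod 7: -438 ≡ 3 (mod 7).
Since F(a, b, c) ≡ 3 ≠ 0 (mod 7), P does NOT lie on the curve.


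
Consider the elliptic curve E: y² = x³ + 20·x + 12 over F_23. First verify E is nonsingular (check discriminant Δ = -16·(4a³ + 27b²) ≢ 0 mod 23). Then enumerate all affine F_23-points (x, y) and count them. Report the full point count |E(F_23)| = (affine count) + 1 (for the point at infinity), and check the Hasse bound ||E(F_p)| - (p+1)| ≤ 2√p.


Affine points = {(0, 9), (0, 14), (4, 8), (4, 15), (6, 7), (6, 16), (7, 9), (7, 14), (9, 1), (9, 22), (10, 4), (10, 19), (12, 5), (12, 18), (13, 10), (13, 13), (14, 0), (16, 9), (16, 14), (19, 11), (19, 12)}; affine count = 21; |E(F_23)| = 22.

Discriminant check: Δ ∝ 4a³ + 27b² = 4·20³ + 27·12² = 4·8000 + 27·144 ≡ 8 (mod 23). Nonzero ⇒ E is nonsingular.
For each x ∈ F_23, compute rhs = x³ + 20·x + 12 mod 23, then count y ∈ F_23 with y² ≡ rhs.
  x = 0: rhs = 12, matching y values: 9, 14 (2 points).
  x = 1: rhs = 10, matching y values: none (0 points).
  x = 2: rhs = 14, matching y values: none (0 points).
  x = 3: rhs = 7, matching y values: none (0 points).
  x = 4: rhs = 18, matching y values: 8, 15 (2 points).
  x = 5: rhs = 7, matching y values: none (0 points).
  x = 6: rhs = 3, matching y values: 7, 16 (2 points).
  x = 7: rhs = 12, matching y values: 9, 14 (2 points).
  x = 8: rhs = 17, matching y values: none (0 points).
  x = 9: rhs = 1, matching y values: 1, 22 (2 points).
  x = 10: rhs = 16, matching y values: 4, 19 (2 points).
  x = 11: rhs = 22, matching y values: none (0 points).
  x = 12: rhs = 2, matching y values: 5, 18 (2 points).
  x = 13: rhs = 8, matching y values: 10, 13 (2 points).
  x = 14: rhs = 0, matching y values: 0 (1 points).
  x = 15: rhs = 7, matching y values: none (0 points).
  x = 16: rhs = 12, matching y values: 9, 14 (2 points).
  x = 17: rhs = 21, matching y values: none (0 points).
  x = 18: rhs = 17, matching y values: none (0 points).
  x = 19: rhs = 6, matching y values: 11, 12 (2 points).
  x = 20: rhs = 17, matching y values: none (0 points).
  x = 21: rhs = 10, matching y values: none (0 points).
  x = 22: rhs = 14, matching y values: none (0 points).
Total affine count: 21.
Full point count |E(F_23)| = 21 + 1 = 22.
Hasse bound: |22 − (23+1)| = |-2| = 2 ≤ 2√23 ≈ 9.5917 ✓.


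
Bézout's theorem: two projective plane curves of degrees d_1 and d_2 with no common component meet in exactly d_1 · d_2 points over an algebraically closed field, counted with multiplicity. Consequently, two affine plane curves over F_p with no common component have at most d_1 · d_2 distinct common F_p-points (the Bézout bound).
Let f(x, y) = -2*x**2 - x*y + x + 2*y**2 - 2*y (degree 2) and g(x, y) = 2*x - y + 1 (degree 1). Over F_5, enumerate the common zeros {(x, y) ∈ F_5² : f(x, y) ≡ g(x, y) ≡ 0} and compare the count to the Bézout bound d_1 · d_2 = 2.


Common zeros: {(0, 1), (4, 4)}; count = 2; Bézout bound = 2.

deg(f) = 2, deg(g) = 1, so Bézout bound = 2.
Scan x ∈ F_5. For each x, list the y ∈ F_5 with f(x, y) ≡ 0 and those with g(x, y) ≡ 0 (mod 5); the common zeros in that column are the intersection.
  x = 0: f ≡ 0 at y ∈ {0, 1}; g ≡ 0 at y ∈ {1}; common: {1}.
  x = 1: f ≡ 0 at y ∈ ∅; g ≡ 0 at y ∈ {3}; common: ∅.
  x = 2: f ≡ 0 at y ∈ {3, 4}; g ≡ 0 at y ∈ {0}; common: ∅.
  x = 3: f ≡ 0 at y ∈ {0}; g ≡ 0 at y ∈ {2}; common: ∅.
  x = 4: f ≡ 0 at y ∈ {4}; g ≡ 0 at y ∈ {4}; common: {4}.
Collecting: common zeros = {(0, 1), (4, 4)}, so the count is 2.
Comparison with the Bézout bound: 2 ≤ 2 = deg(f)·deg(g), as expected for curves with no common component (the bound is attained).


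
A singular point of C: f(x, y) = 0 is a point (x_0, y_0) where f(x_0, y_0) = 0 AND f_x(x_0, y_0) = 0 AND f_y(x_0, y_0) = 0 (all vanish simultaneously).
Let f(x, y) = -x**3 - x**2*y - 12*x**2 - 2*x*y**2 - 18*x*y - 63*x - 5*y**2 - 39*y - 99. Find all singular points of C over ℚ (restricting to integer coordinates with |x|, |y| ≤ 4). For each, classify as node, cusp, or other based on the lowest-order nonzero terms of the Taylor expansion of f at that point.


Singular points: {(-3, -3)}; classification: cusp.

Compute partial derivatives:
  f_x = -3*x**2 - 2*x*y - 24*x - 2*y**2 - 18*y - 63.
  f_y = -x**2 - 4*x*y - 18*x - 10*y - 39.
Scan x_0 ∈ {−4, ..., 4}. For each x_0, f_y(x_0, y) is a polynomial in y; find its integer roots y ∈ {−4, ..., 4}, then test f_x and f at those candidates.
  x = -4: f_y(-4, y) = 6*y + 17; no integer root y with |y| ≤ 4.
  x = -3: f_y(-3, y) = 2*y + 6; vanishes at y ∈ {-3}. (-3, -3): f_x = 0, f = 0 — SINGULAR.
  x = -2: f_y(-2, y) = -2*y - 7; no integer root y with |y| ≤ 4.
  x = -1: f_y(-1, y) = -6*y - 22; no integer root y with |y| ≤ 4.
  x = 0: f_y(0, y) = -10*y - 39; no integer root y with |y| ≤ 4.
  x = 1: f_y(1, y) = -14*y - 58; no integer root y with |y| ≤ 4.
  x = 2: f_y(2, y) = -18*y - 79; no integer root y with |y| ≤ 4.
  x = 3: f_y(3, y) = -22*y - 102; no integer root y with |y| ≤ 4.
  x = 4: f_y(4, y) = -26*y - 127; no integer root y with |y| ≤ 4.
Only singular point on the grid: (-3, -3).
Classify: substitute x = -3 + u, y = -3 + v and expand: f = -u**3 - u**2*v - 2*u*v**2 + v**2.
No constant or linear terms (consistent with a singular point). Quadratic part: v**2. Cubic part: -u**3 - u**2*v - 2*u*v**2.
The quadratic part v**2 is a perfect square, so there is a single (double) tangent line v = 0, i.e. y = -3. Restricting the cubic part to that line (v = 0) leaves -u**3 ≠ 0, so f is not divisible by v and the branch is v² ≈ u**3 to lowest order — this is a cusp.
Classification: cusp.


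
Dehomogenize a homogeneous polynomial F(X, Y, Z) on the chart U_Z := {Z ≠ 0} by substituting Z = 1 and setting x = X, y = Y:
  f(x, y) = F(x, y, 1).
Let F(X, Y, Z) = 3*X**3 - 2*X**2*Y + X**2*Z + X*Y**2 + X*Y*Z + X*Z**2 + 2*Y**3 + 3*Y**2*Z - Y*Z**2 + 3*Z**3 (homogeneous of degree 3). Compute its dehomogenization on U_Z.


f(x, y) = 3*x**3 - 2*x**2*y + x**2 + x*y**2 + x*y + x + 2*y**3 + 3*y**2 - y + 3

On U_Z we set Z = 1. Each monomial c·X^i·Y^j·Z^k in F becomes c·x^i·y^j·1^k = c·x^i·y^j.
Substituting Z = 1: F(X, Y, 1) = 3*x**3 - 2*x**2*y + x**2 + x*y**2 + x*y + x + 2*y**3 + 3*y**2 - y + 3.
Note: deg(f) ≤ deg(F) = 3; strict inequality happens when F is divisible by Z (lost terms).


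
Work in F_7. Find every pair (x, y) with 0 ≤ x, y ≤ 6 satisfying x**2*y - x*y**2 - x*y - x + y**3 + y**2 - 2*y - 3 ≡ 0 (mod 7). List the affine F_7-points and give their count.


Affine F_7-points: {(1, 2), (2, 6), (3, 4), (4, 0), (4, 4), (4, 6), (5, 1), (6, 2)}; count = 8.

For each of the 49 pairs (x, y) ∈ F_7², evaluate f(x, y) mod 7. Record the zeros.
  x = 0: [0↦4, 1↦4, 2↦5, 3↦6, 4↦6, 5↦4, 6↦6]  zeros at y ∈ ∅
  x = 1: [0↦3, 1↦2, 2↦0, 3↦3, 4↦3, 5↦6, 6↦4]  zeros at y ∈ {2}
  x = 2: [0↦2, 1↦2, 2↦6, 3↦6, 4↦1, 5↦4, 6↦0]  zeros at y ∈ {6}
  x = 3: [0↦1, 1↦4, 2↦2, 3↦1, 4↦0, 5↦5, 6↦1]  zeros at y ∈ {4}
  x = 4: [0↦0, 1↦1, 2↦2, 3↦2, 4↦0, 5↦2, 6↦0]  zeros at y ∈ {0, 4, 6}
  x = 5: [0↦6, 1↦0, 2↦6, 3↦2, 4↦1, 5↦2, 6↦4]  zeros at y ∈ {1}
  x = 6: [0↦5, 1↦1, 2↦0, 3↦1, 4↦3, 5↦5, 6↦6]  zeros at y ∈ {2}
Collecting zeros: affine points = {(1, 2), (2, 6), (3, 4), (4, 0), (4, 4), (4, 6), (5, 1), (6, 2)}.
Total count |C(F_7)_aff| = 8.


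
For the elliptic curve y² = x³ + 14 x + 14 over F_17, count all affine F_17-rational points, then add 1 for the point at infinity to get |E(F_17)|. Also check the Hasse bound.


Affine points = {(2, 4), (2, 13), (3, 7), (3, 10), (4, 7), (4, 10), (6, 5), (6, 12), (7, 8), (7, 9), (8, 3), (8, 14), (9, 6), (9, 11), (10, 7), (10, 10), (13, 8), (13, 9), (14, 8), (14, 9), (16, 4), (16, 13)}; affine count = 22; |E(F_17)| = 23.

Discriminant check: Δ ∝ 4a³ + 27b² = 4·14³ + 27·14² = 4·2744 + 27·196 ≡ 16 (mod 17). Nonzero ⇒ E is nonsingular.
For each x ∈ F_17, compute rhs = x³ + 14·x + 14 mod 17, then count y ∈ F_17 with y² ≡ rhs.
  x = 0: rhs = 14, matching y values: none (0 points).
  x = 1: rhs = 12, matching y values: none (0 points).
  x = 2: rhs = 16, matching y values: 4, 13 (2 points).
  x = 3: rhs = 15, matching y values: 7, 10 (2 points).
  x = 4: rhs = 15, matching y values: 7, 10 (2 points).
  x = 5: rhs = 5, matching y values: none (0 points).
  x = 6: rhs = 8, matching y values: 5, 12 (2 points).
  x = 7: rhs = 13, matching y values: 8, 9 (2 points).
  x = 8: rhs = 9, matching y values: 3, 14 (2 points).
  x = 9: rhs = 2, matching y values: 6, 11 (2 points).
  x = 10: rhs = 15, matching y values: 7, 10 (2 points).
  x = 11: rhs = 3, matching y values: none (0 points).
  x = 12: rhs = 6, matching y values: none (0 points).
  x = 13: rhs = 13, matching y values: 8, 9 (2 points).
  x = 14: rhs = 13, matching y values: 8, 9 (2 points).
  x = 15: rhs = 12, matching y values: none (0 points).
  x = 16: rhs = 16, matching y values: 4, 13 (2 points).
Total affine count: 22.
Full point count |E(F_17)| = 22 + 1 = 23.
Hasse bound: |23 − (17+1)| = |5| = 5 ≤ 2√17 ≈ 8.2462 ✓.


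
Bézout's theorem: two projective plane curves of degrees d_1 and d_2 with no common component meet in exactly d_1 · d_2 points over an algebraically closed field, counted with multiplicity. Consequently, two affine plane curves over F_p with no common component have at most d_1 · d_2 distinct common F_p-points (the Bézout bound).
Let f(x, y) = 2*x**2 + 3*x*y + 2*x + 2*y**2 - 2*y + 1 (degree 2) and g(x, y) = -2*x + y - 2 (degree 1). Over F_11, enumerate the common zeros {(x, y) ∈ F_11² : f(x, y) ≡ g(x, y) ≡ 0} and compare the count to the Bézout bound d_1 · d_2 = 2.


Common zeros: {(3, 8), (4, 10)}; count = 2; Bézout bound = 2.

deg(f) = 2, deg(g) = 1, so Bézout bound = 2.
Scan x ∈ F_11. For each x, list the y ∈ F_11 with f(x, y) ≡ 0 and those with g(x, y) ≡ 0 (mod 11); the common zeros in that column are the intersection.
  x = 0: f ≡ 0 at y ∈ ∅; g ≡ 0 at y ∈ {2}; common: ∅.
  x = 1: f ≡ 0 at y ∈ {7, 9}; g ≡ 0 at y ∈ {4}; common: ∅.
  x = 2: f ≡ 0 at y ∈ {10}; g ≡ 0 at y ∈ {6}; common: ∅.
  x = 3: f ≡ 0 at y ∈ {5, 8}; g ≡ 0 at y ∈ {8}; common: {8}.
  x = 4: f ≡ 0 at y ∈ {7, 10}; g ≡ 0 at y ∈ {10}; common: {10}.
  x = 5: f ≡ 0 at y ∈ {5}; g ≡ 0 at y ∈ {1}; common: ∅.
  x = 6: f ≡ 0 at y ∈ {6, 8}; g ≡ 0 at y ∈ {3}; common: ∅.
  x = 7: f ≡ 0 at y ∈ ∅; g ≡ 0 at y ∈ {5}; common: ∅.
  x = 8: f ≡ 0 at y ∈ ∅; g ≡ 0 at y ∈ {7}; common: ∅.
  x = 9: f ≡ 0 at y ∈ ∅; g ≡ 0 at y ∈ {9}; common: ∅.
  x = 10: f ≡ 0 at y ∈ ∅; g ≡ 0 at y ∈ {0}; common: ∅.
Collecting: common zeros = {(3, 8), (4, 10)}, so the count is 2.
Comparison with the Bézout bound: 2 ≤ 2 = deg(f)·deg(g), as expected for curves with no common component (the bound is attained).


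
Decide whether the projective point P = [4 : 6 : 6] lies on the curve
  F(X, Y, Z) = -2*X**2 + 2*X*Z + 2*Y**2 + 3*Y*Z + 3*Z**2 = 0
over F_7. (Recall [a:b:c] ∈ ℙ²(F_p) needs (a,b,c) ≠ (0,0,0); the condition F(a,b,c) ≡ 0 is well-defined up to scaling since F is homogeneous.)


F(4,6,6) ≡ 3 (mod 7); P is NOT on the curve.

Evaluate F(4, 6, 6) term-by-term (mod 7).
  -2*X**2 ↦ -2·16·1·1 = -32
  2*X*Z ↦ 2·4·1·6 = 48
  2*Y**2 ↦ 2·1·36·1 = 72
  3*Y*Z ↦ 3·1·6·6 = 108
  3*Z**2 ↦ 3·1·1·36 = 108
Sum: F(4, 6, 6) = (-32) + (48) + (72) + (108) + (108) = 304.
Reducing mod 7: 304 ≡ 3 (mod 7).
Since F(a, b, c) ≡ 3 ≠ 0 (mod 7), P does NOT lie on the curve.


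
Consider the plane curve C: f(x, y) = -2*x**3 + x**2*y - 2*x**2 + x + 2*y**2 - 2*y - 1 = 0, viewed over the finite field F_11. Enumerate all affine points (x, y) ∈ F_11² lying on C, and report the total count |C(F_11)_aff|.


Affine F_11-points: {(0, 3), (0, 9), (1, 3), (2, 2), (2, 8), (3, 6), (3, 7), (4, 2), (5, 2), (5, 3), (6, 8)}; count = 11.

For each of the 121 pairs (x, y) ∈ F_11², evaluate f(x, y) mod 11. Record the zeros.
  x = 0: [0↦10, 1↦10, 2↦3, 3↦0, 4↦1, 5↦6, 6↦4, 7↦6, 8↦1, 9↦0, 10↦3]  zeros at y ∈ {3, 9}
  x = 1: [0↦7, 1↦8, 2↦2, 3↦0, 4↦2, 5↦8, 6↦7, 7↦10, 8↦6, 9↦6, 10↦10]  zeros at y ∈ {3}
  x = 2: [0↦10, 1↦3, 2↦0, 3↦1, 4↦6, 5↦4, 6↦6, 7↦1, 8↦0, 9↦3, 10↦10]  zeros at y ∈ {2, 8}
  x = 3: [0↦7, 1↦5, 2↦7, 3↦2, 4↦1, 5↦4, 6↦0, 7↦0, 8↦4, 9↦1, 10↦2]  zeros at y ∈ {6, 7}
  x = 4: [0↦8, 1↦2, 2↦0, 3↦2, 4↦8, 5↦7, 6↦10, 7↦6, 8↦6, 9↦10, 10↦7]  zeros at y ∈ {2}
  x = 5: [0↦1, 1↦4, 2↦0, 3↦0, 4↦4, 5↦1, 6↦2, 7↦7, 8↦5, 9↦7, 10↦2]  zeros at y ∈ {2, 3}
  x = 6: [0↦7, 1↦10, 2↦6, 3↦6, 4↦10, 5↦7, 6↦8, 7↦2, 8↦0, 9↦2, 10↦8]  zeros at y ∈ {8}
  x = 7: [0↦3, 1↦8, 2↦6, 3↦8, 4↦3, 5↦2, 6↦5, 7↦1, 8↦1, 9↦5, 10↦2]  zeros at y ∈ ∅
  x = 8: [0↦10, 1↦8, 2↦10, 3↦5, 4↦4, 5↦7, 6↦3, 7↦3, 8↦7, 9↦4, 10↦5]  zeros at y ∈ ∅
  x = 9: [0↦5, 1↦9, 2↦6, 3↦7, 4↦1, 5↦10, 6↦1, 7↦7, 8↦6, 9↦9, 10↦5]  zeros at y ∈ ∅
  x = 10: [0↦9, 1↦10, 2↦4, 3↦2, 4↦4, 5↦10, 6↦9, 7↦1, 8↦8, 9↦8, 10↦1]  zeros at y ∈ ∅
Collecting zeros: affine points = {(0, 3), (0, 9), (1, 3), (2, 2), (2, 8), (3, 6), (3, 7), (4, 2), (5, 2), (5, 3), (6, 8)}.
Total count |C(F_11)_aff| = 11.


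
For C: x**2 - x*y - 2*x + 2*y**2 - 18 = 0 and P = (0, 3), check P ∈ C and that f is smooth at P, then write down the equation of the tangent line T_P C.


Tangent line at P: -5*x + 12*y - 36 = 0.

Step 1: f(0, 3) = 0, so P lies on C.
Step 2: partial derivatives
  f_x(x, y) = 2*x - y - 2, f_y(x, y) = -x + 4*y.
  f_x(P) = -5, f_y(P) = 12 (gradient nonzero, so P is smooth).
Step 3: tangent line at P: -5·(x − 0) + 12·(y − 3) = 0.
Expanding: -5*x + 12*y - 36 = 0.


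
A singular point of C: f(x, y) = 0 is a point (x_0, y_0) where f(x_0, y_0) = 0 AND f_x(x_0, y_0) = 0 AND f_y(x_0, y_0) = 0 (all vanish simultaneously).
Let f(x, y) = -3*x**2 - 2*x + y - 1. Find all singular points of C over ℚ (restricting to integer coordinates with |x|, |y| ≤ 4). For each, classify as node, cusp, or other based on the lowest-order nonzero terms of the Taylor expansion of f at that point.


No singular points in the scanned grid; C is smooth there.

Compute partial derivatives:
  f_x = -6*x - 2.
  f_y = 1.
f_y = 1 is a nonzero constant, so f_y never vanishes: no point (x, y) can satisfy f = f_x = f_y = 0. In particular no (x, y) ∈ {−4, ..., 4}² is singular; the curve is smooth.


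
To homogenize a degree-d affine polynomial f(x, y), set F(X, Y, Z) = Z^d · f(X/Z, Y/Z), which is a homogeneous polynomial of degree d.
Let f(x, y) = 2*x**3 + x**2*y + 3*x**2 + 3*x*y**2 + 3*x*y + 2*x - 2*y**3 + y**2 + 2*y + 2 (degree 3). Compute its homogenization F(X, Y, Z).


F(X, Y, Z) = 2*X**3 + X**2*Y + 3*X**2*Z + 3*X*Y**2 + 3*X*Y*Z + 2*X*Z**2 - 2*Y**3 + Y**2*Z + 2*Y*Z**2 + 2*Z**3

deg(f) = 3.
Substitute x = X/Z, y = Y/Z into f, then multiply by Z^3.
  monomial 2·x^3·y^0 ↦ 2·X^3·Y^0·Z^0.
  monomial 1·x^2·y^1 ↦ 1·X^2·Y^1·Z^0.
  monomial 3·x^2·y^0 ↦ 3·X^2·Y^0·Z^1.
  monomial 3·x^1·y^2 ↦ 3·X^1·Y^2·Z^0.
  monomial 3·x^1·y^1 ↦ 3·X^1·Y^1·Z^1.
  monomial 2·x^1·y^0 ↦ 2·X^1·Y^0·Z^2.
  monomial -2·x^0·y^3 ↦ -2·X^0·Y^3·Z^0.
  monomial 1·x^0·y^2 ↦ 1·X^0·Y^2·Z^1.
  monomial 2·x^0·y^1 ↦ 2·X^0·Y^1·Z^2.
  monomial 2·x^0·y^0 ↦ 2·X^0·Y^0·Z^3.
Collecting: F(X, Y, Z) = 2*X**3 + X**2*Y + 3*X**2*Z + 3*X*Y**2 + 3*X*Y*Z + 2*X*Z**2 - 2*Y**3 + Y**2*Z + 2*Y*Z**2 + 2*Z**3.


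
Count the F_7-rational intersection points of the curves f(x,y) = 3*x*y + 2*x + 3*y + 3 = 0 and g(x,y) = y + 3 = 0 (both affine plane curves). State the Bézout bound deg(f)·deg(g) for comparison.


Common zeros: ∅; count = 0; Bézout bound = 2.

deg(f) = 2, deg(g) = 1, so Bézout bound = 2.
Scan x ∈ F_7. For each x, list the y ∈ F_7 with f(x, y) ≡ 0 and those with g(x, y) ≡ 0 (mod 7); the common zeros in that column are the intersection.
  x = 0: f ≡ 0 at y ∈ {6}; g ≡ 0 at y ∈ {4}; common: ∅.
  x = 1: f ≡ 0 at y ∈ {5}; g ≡ 0 at y ∈ {4}; common: ∅.
  x = 2: f ≡ 0 at y ∈ {0}; g ≡ 0 at y ∈ {4}; common: ∅.
  x = 3: f ≡ 0 at y ∈ {1}; g ≡ 0 at y ∈ {4}; common: ∅.
  x = 4: f ≡ 0 at y ∈ {3}; g ≡ 0 at y ∈ {4}; common: ∅.
  x = 5: f ≡ 0 at y ∈ {2}; g ≡ 0 at y ∈ {4}; common: ∅.
  x = 6: f ≡ 0 at y ∈ ∅; g ≡ 0 at y ∈ {4}; common: ∅.
Collecting: common zeros = ∅, so the count is 0.
Comparison with the Bézout bound: 0 ≤ 2 = deg(f)·deg(g), as expected for curves with no common component (the affine F_7-count falls short of the bound because intersections may lie at infinity, over extension fields, or carry multiplicity).


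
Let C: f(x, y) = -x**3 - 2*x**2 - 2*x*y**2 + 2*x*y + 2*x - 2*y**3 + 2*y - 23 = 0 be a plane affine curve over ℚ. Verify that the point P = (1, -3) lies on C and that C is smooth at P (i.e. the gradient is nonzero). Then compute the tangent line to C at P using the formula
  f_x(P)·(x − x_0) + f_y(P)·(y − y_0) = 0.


Tangent line at P: -29*x - 38*y - 85 = 0.

Step 1: f(1, -3) = 0, so P lies on C.
Step 2: partial derivatives
  f_x(x, y) = -3*x**2 - 4*x - 2*y**2 + 2*y + 2, f_y(x, y) = -4*x*y + 2*x - 6*y**2 + 2.
  f_x(P) = -29, f_y(P) = -38 (gradient nonzero, so P is smooth).
Step 3: tangent line at P: -29·(x − 1) + -38·(y − -3) = 0.
Expanding: -29*x - 38*y - 85 = 0.


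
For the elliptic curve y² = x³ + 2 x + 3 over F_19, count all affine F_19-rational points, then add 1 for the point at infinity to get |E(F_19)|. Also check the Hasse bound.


Affine points = {(1, 5), (1, 14), (3, 6), (3, 13), (5, 9), (5, 10), (9, 3), (9, 16), (10, 4), (10, 15), (11, 8), (11, 11), (12, 8), (12, 11), (14, 1), (14, 18), (15, 8), (15, 11), (18, 0)}; affine count = 19; |E(F_19)| = 20.

Discriminant check: Δ ∝ 4a³ + 27b² = 4·2³ + 27·3² = 4·8 + 27·9 ≡ 9 (mod 19). Nonzero ⇒ E is nonsingular.
For each x ∈ F_19, compute rhs = x³ + 2·x + 3 mod 19, then count y ∈ F_19 with y² ≡ rhs.
  x = 0: rhs = 3, matching y values: none (0 points).
  x = 1: rhs = 6, matching y values: 5, 14 (2 points).
  x = 2: rhs = 15, matching y values: none (0 points).
  x = 3: rhs = 17, matching y values: 6, 13 (2 points).
  x = 4: rhs = 18, matching y values: none (0 points).
  x = 5: rhs = 5, matching y values: 9, 10 (2 points).
  x = 6: rhs = 3, matching y values: none (0 points).
  x = 7: rhs = 18, matching y values: none (0 points).
  x = 8: rhs = 18, matching y values: none (0 points).
  x = 9: rhs = 9, matching y values: 3, 16 (2 points).
  x = 10: rhs = 16, matching y values: 4, 15 (2 points).
  x = 11: rhs = 7, matching y values: 8, 11 (2 points).
  x = 12: rhs = 7, matching y values: 8, 11 (2 points).
  x = 13: rhs = 3, matching y values: none (0 points).
  x = 14: rhs = 1, matching y values: 1, 18 (2 points).
  x = 15: rhs = 7, matching y values: 8, 11 (2 points).
  x = 16: rhs = 8, matching y values: none (0 points).
  x = 17: rhs = 10, matching y values: none (0 points).
  x = 18: rhs = 0, matching y values: 0 (1 points).
Total affine count: 19.
Full point count |E(F_19)| = 19 + 1 = 20.
Hasse bound: |20 − (19+1)| = |0| = 0 ≤ 2√19 ≈ 8.7178 ✓.


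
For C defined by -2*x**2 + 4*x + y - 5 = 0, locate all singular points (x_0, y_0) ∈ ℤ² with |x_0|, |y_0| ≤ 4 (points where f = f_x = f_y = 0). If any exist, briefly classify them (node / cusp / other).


No singular points in the scanned grid; C is smooth there.

Compute partial derivatives:
  f_x = 4 - 4*x.
  f_y = 1.
f_y = 1 is a nonzero constant, so f_y never vanishes: no point (x, y) can satisfy f = f_x = f_y = 0. In particular no (x, y) ∈ {−4, ..., 4}² is singular; the curve is smooth.


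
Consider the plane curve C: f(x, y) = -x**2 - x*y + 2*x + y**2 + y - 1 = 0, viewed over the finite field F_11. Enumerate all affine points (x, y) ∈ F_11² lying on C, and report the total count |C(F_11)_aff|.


Affine F_11-points: {(0, 3), (0, 7), (1, 0), (2, 4), (2, 8), (3, 5), (3, 8), (4, 1), (4, 2), (5, 5), (5, 10), (6, 7), (6, 9), (7, 2), (7, 4), (8, 1), (8, 6), (9, 9), (9, 10), (10, 3), (10, 6)}; count = 21.

For each of the 121 pairs (x, y) ∈ F_11², evaluate f(x, y) mod 11. Record the zeros.
  x = 0: [0↦10, 1↦1, 2↦5, 3↦0, 4↦8, 5↦7, 6↦8, 7↦0, 8↦5, 9↦1, 10↦10]  zeros at y ∈ {3, 7}
  x = 1: [0↦0, 1↦1, 2↦4, 3↦9, 4↦5, 5↦3, 6↦3, 7↦5, 8↦9, 9↦4, 10↦1]  zeros at y ∈ {0}
  x = 2: [0↦10, 1↦10, 2↦1, 3↦5, 4↦0, 5↦8, 6↦7, 7↦8, 8↦0, 9↦5, 10↦1]  zeros at y ∈ {4, 8}
  x = 3: [0↦7, 1↦6, 2↦7, 3↦10, 4↦4, 5↦0, 6↦9, 7↦9, 8↦0, 9↦4, 10↦10]  zeros at y ∈ {5, 8}
  x = 4: [0↦2, 1↦0, 2↦0, 3↦2, 4↦6, 5↦1, 6↦9, 7↦8, 8↦9, 9↦1, 10↦6]  zeros at y ∈ {1, 2}
  x = 5: [0↦6, 1↦3, 2↦2, 3↦3, 4↦6, 5↦0, 6↦7, 7↦5, 8↦5, 9↦7, 10↦0]  zeros at y ∈ {5, 10}
  x = 6: [0↦8, 1↦4, 2↦2, 3↦2, 4↦4, 5↦8, 6↦3, 7↦0, 8↦10, 9↦0, 10↦3]  zeros at y ∈ {7, 9}
  x = 7: [0↦8, 1↦3, 2↦0, 3↦10, 4↦0, 5↦3, 6↦8, 7↦4, 8↦2, 9↦2, 10↦4]  zeros at y ∈ {2, 4}
  x = 8: [0↦6, 1↦0, 2↦7, 3↦5, 4↦5, 5↦7, 6↦0, 7↦6, 8↦3, 9↦2, 10↦3]  zeros at y ∈ {1, 6}
  x = 9: [0↦2, 1↦6, 2↦1, 3↦9, 4↦8, 5↦9, 6↦1, 7↦6, 8↦2, 9↦0, 10↦0]  zeros at y ∈ {9, 10}
  x = 10: [0↦7, 1↦10, 2↦4, 3↦0, 4↦9, 5↦9, 6↦0, 7↦4, 8↦10, 9↦7, 10↦6]  zeros at y ∈ {3, 6}
Collecting zeros: affine points = {(0, 3), (0, 7), (1, 0), (2, 4), (2, 8), (3, 5), (3, 8), (4, 1), (4, 2), (5, 5), (5, 10), (6, 7), (6, 9), (7, 2), (7, 4), (8, 1), (8, 6), (9, 9), (9, 10), (10, 3), (10, 6)}.
Total count |C(F_11)_aff| = 21.


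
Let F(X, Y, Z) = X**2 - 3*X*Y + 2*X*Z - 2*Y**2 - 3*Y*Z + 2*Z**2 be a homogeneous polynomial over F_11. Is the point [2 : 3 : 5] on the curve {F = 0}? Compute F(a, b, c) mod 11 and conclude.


F(2,3,5) ≡ 4 (mod 11); P is NOT on the curve.

Evaluate F(2, 3, 5) term-by-term (mod 11).
  X**2 ↦ 1·4·1·1 = 4
  -3*X*Y ↦ -3·2·3·1 = -18
  2*X*Z ↦ 2·2·1·5 = 20
  -2*Y**2 ↦ -2·1·9·1 = -18
  -3*Y*Z ↦ -3·1·3·5 = -45
  2*Z**2 ↦ 2·1·1·25 = 50
Sum: F(2, 3, 5) = (4) + (-18) + (20) + (-18) + (-45) + (50) = -7.
Reducing mod 11: -7 ≡ 4 (mod 11).
Since F(a, b, c) ≡ 4 ≠ 0 (mod 11), P does NOT lie on the curve.


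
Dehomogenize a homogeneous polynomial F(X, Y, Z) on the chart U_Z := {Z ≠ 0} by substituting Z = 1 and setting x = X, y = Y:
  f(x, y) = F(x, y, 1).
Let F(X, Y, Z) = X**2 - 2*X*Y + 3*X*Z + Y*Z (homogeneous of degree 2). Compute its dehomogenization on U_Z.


f(x, y) = x**2 - 2*x*y + 3*x + y

On U_Z we set Z = 1. Each monomial c·X^i·Y^j·Z^k in F becomes c·x^i·y^j·1^k = c·x^i·y^j.
Substituting Z = 1: F(X, Y, 1) = x**2 - 2*x*y + 3*x + y.
Note: deg(f) ≤ deg(F) = 2; strict inequality happens when F is divisible by Z (lost terms).


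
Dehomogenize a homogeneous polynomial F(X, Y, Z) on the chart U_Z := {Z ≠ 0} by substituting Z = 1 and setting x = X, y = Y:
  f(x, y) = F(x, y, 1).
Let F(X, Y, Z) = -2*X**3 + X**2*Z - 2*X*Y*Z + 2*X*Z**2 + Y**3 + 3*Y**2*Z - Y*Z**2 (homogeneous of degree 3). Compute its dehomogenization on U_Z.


f(x, y) = -2*x**3 + x**2 - 2*x*y + 2*x + y**3 + 3*y**2 - y

On U_Z we set Z = 1. Each monomial c·X^i·Y^j·Z^k in F becomes c·x^i·y^j·1^k = c·x^i·y^j.
Substituting Z = 1: F(X, Y, 1) = -2*x**3 + x**2 - 2*x*y + 2*x + y**3 + 3*y**2 - y.
Note: deg(f) ≤ deg(F) = 3; strict inequality happens when F is divisible by Z (lost terms).


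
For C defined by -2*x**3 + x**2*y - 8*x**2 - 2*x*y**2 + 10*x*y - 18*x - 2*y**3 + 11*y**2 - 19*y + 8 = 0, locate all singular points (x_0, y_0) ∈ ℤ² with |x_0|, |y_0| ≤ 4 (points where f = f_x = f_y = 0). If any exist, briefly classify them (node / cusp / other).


Singular points: {(-1, 2)}; classification: cusp.

Compute partial derivatives:
  f_x = -6*x**2 + 2*x*y - 16*x - 2*y**2 + 10*y - 18.
  f_y = x**2 - 4*x*y + 10*x - 6*y**2 + 22*y - 19.
Scan x_0 ∈ {−4, ..., 4}. For each x_0, f_y(x_0, y) is a polynomial in y; find its integer roots y ∈ {−4, ..., 4}, then test f_x and f at those candidates.
  x = -4: f_y(-4, y) = -6*y**2 + 38*y - 43; no integer root y with |y| ≤ 4.
  x = -3: f_y(-3, y) = -6*y**2 + 34*y - 40; vanishes at y ∈ {4}. (-3, 4): f_x = -40 ≠ 0.
  x = -2: f_y(-2, y) = -6*y**2 + 30*y - 35; no integer root y with |y| ≤ 4.
  x = -1: f_y(-1, y) = -6*y**2 + 26*y - 28; vanishes at y ∈ {2}. (-1, 2): f_x = 0, f = 0 — SINGULAR.
  x = 0: f_y(0, y) = -6*y**2 + 22*y - 19; no integer root y with |y| ≤ 4.
  x = 1: f_y(1, y) = -6*y**2 + 18*y - 8; no integer root y with |y| ≤ 4.
  x = 2: f_y(2, y) = -6*y**2 + 14*y + 5; no integer root y with |y| ≤ 4.
  x = 3: f_y(3, y) = -6*y**2 + 10*y + 20; no integer root y with |y| ≤ 4.
  x = 4: f_y(4, y) = -6*y**2 + 6*y + 37; no integer root y with |y| ≤ 4.
Only singular point on the grid: (-1, 2).
Classify: substitute x = -1 + u, y = 2 + v and expand: f = -2*u**3 + u**2*v - 2*u*v**2 - 2*v**3 + v**2.
No constant or linear terms (consistent with a singular point). Quadratic part: v**2. Cubic part: -2*u**3 + u**2*v - 2*u*v**2 - 2*v**3.
The quadratic part v**2 is a perfect square, so there is a single (double) tangent line v = 0, i.e. y = 2. Restricting the cubic part to that line (v = 0) leaves -2*u**3 ≠ 0, so f is not divisible by v and the branch is v² ≈ 2*u**3 to lowest order — this is a cusp.
Classification: cusp.


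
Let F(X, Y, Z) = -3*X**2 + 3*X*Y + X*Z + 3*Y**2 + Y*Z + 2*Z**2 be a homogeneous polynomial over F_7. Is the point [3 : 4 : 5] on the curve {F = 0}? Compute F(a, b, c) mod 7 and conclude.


F(3,4,5) ≡ 2 (mod 7); P is NOT on the curve.

Evaluate F(3, 4, 5) term-by-term (mod 7).
  -3*X**2 ↦ -3·9·1·1 = -27
  3*X*Y ↦ 3·3·4·1 = 36
  X*Z ↦ 1·3·1·5 = 15
  3*Y**2 ↦ 3·1·16·1 = 48
  Y*Z ↦ 1·1·4·5 = 20
  2*Z**2 ↦ 2·1·1·25 = 50
Sum: F(3, 4, 5) = (-27) + (36) + (15) + (48) + (20) + (50) = 142.
Reducing mod 7: 142 ≡ 2 (mod 7).
Since F(a, b, c) ≡ 2 ≠ 0 (mod 7), P does NOT lie on the curve.


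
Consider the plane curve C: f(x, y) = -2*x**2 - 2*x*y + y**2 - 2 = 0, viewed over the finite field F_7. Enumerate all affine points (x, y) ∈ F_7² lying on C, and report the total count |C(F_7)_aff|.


Affine F_7-points: {(0, 3), (0, 4), (2, 2), (3, 2), (3, 4), (4, 3), (4, 5), (5, 5)}; count = 8.

For each of the 49 pairs (x, y) ∈ F_7², evaluate f(x, y) mod 7. Record the zeros.
  x = 0: [0↦5, 1↦6, 2↦2, 3↦0, 4↦0, 5↦2, 6↦6]  zeros at y ∈ {3, 4}
  x = 1: [0↦3, 1↦2, 2↦3, 3↦6, 4↦4, 5↦4, 6↦6]  zeros at y ∈ ∅
  x = 2: [0↦4, 1↦1, 2↦0, 3↦1, 4↦4, 5↦2, 6↦2]  zeros at y ∈ {2}
  x = 3: [0↦1, 1↦3, 2↦0, 3↦6, 4↦0, 5↦3, 6↦1]  zeros at y ∈ {2, 4}
  x = 4: [0↦1, 1↦1, 2↦3, 3↦0, 4↦6, 5↦0, 6↦3]  zeros at y ∈ {3, 5}
  x = 5: [0↦4, 1↦2, 2↦2, 3↦4, 4↦1, 5↦0, 6↦1]  zeros at y ∈ {5}
  x = 6: [0↦3, 1↦6, 2↦4, 3↦4, 4↦6, 5↦3, 6↦2]  zeros at y ∈ ∅
Collecting zeros: affine points = {(0, 3), (0, 4), (2, 2), (3, 2), (3, 4), (4, 3), (4, 5), (5, 5)}.
Total count |C(F_7)_aff| = 8.
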